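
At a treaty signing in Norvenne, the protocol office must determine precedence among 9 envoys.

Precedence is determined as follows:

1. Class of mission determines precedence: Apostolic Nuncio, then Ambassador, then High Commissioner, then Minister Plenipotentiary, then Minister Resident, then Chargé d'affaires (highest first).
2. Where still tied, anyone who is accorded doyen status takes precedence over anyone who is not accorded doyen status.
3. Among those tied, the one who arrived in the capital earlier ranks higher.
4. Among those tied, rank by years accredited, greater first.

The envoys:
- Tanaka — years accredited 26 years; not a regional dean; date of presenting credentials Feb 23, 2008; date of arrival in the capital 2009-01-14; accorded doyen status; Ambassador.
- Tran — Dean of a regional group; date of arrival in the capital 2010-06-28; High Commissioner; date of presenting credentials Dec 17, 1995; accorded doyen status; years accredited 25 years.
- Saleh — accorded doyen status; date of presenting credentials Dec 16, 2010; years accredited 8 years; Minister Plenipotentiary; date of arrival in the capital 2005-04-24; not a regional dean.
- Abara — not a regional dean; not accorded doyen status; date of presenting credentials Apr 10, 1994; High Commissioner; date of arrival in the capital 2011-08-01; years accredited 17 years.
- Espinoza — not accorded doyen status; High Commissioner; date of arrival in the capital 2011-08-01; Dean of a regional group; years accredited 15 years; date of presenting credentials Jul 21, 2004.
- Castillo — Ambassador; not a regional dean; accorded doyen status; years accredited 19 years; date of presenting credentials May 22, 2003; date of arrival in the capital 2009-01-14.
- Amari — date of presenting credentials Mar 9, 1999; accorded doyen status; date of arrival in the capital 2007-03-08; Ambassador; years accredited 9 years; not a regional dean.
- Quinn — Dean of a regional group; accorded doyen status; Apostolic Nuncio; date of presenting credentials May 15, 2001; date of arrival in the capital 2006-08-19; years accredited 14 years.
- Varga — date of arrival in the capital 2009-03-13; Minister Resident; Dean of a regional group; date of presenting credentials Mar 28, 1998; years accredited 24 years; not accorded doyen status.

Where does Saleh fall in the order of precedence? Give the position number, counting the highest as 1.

8

By class of mission: Quinn (Apostolic Nuncio); then Amari, Tanaka and Castillo (Ambassador); then Tran, Abara and Espinoza (High Commissioner); then Saleh (Minister Plenipotentiary); then Varga (Minister Resident).
Amari, Tanaka and Castillo are each accorded doyen status, so the next rule applies.
Among Amari, Tanaka and Castillo, by date of arrival in the capital (earlier first): Amari (2007-03-08) before Tanaka and Castillo (2009-01-14).
Among Tanaka and Castillo, by years accredited (higher first): Tanaka (26 years) before Castillo (19 years).
Among Tran, Abara and Espinoza, accorded doyen status before not accorded doyen status: Tran (accorded doyen status) before Abara and Espinoza (not accorded doyen status).
Abara and Espinoza both have date of arrival in the capital 2011-08-01, so the next rule applies.
Among Abara and Espinoza, by years accredited (higher first): Abara (17 years) before Espinoza (15 years).
Order: Quinn, Amari, Tanaka, Castillo, Tran, Abara, Espinoza, Saleh, Varga. So position 8.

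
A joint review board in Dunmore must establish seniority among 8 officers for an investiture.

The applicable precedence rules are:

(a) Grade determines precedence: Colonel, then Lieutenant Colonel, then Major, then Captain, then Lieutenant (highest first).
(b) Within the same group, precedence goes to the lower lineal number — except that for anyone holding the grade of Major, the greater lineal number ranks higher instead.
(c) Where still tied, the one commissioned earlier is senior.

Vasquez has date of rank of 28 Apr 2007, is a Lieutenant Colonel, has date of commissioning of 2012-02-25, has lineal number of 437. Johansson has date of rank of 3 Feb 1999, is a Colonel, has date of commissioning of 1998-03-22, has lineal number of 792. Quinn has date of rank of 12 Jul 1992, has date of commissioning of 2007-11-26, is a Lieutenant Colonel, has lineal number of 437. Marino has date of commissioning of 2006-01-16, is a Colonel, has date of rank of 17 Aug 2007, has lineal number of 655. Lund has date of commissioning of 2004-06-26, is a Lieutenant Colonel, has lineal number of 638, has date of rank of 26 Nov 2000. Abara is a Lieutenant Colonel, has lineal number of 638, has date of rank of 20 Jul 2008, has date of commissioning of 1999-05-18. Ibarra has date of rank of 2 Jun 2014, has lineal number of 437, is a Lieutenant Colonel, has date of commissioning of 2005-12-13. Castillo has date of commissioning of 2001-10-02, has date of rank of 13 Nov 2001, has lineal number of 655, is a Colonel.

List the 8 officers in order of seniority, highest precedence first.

Castillo, Marino, Johansson, Ibarra, Quinn, Vasquez, Abara, Lund

By grade: Castillo, Marino and Johansson (Colonel); then Ibarra, Quinn, Vasquez, Abara and Lund (Lieutenant Colonel).
Among Castillo, Marino and Johansson, by lineal number (lower first): Castillo and Marino (655) before Johansson (792).
Among Castillo and Marino, by date of commissioning (earlier first): Castillo (2001-10-02) before Marino (2006-01-16).
Among Ibarra, Quinn, Vasquez, Abara and Lund, by lineal number (lower first): Ibarra, Quinn and Vasquez (437) before Abara and Lund (638).
Among Ibarra, Quinn and Vasquez, by date of commissioning (earlier first): Ibarra (2005-12-13) before Quinn (2007-11-26) before Vasquez (2012-02-25).
Among Abara and Lund, by date of commissioning (earlier first): Abara (1999-05-18) before Lund (2004-06-26).
Full order: Castillo, Marino, Johansson, Ibarra, Quinn, Vasquez, Abara, Lund.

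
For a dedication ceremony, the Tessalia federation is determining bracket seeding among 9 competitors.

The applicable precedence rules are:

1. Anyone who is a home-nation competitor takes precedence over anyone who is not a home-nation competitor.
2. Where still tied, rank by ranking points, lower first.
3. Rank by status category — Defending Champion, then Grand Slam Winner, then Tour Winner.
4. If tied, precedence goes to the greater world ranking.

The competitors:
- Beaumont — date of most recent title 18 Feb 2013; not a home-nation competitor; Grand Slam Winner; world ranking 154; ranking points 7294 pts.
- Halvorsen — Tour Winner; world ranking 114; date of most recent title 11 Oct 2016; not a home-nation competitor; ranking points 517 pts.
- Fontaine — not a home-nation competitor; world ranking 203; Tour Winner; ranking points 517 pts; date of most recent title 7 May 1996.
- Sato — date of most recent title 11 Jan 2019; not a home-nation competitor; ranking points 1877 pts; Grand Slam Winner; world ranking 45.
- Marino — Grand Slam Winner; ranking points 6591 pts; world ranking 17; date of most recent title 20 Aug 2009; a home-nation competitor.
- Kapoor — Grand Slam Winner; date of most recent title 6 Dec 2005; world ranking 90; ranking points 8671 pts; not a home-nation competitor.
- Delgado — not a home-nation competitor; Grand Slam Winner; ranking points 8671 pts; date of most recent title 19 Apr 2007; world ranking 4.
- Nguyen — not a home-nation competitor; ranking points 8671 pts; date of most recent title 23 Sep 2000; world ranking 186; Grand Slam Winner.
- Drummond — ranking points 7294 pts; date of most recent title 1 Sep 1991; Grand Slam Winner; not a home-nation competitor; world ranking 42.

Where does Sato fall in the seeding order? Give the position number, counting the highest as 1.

By the first rule: Marino (a home-nation competitor); then Fontaine, Halvorsen, Sato, Beaumont, Drummond, Nguyen, Kapoor and Delgado (each not a home-nation competitor).
Among Fontaine, Halvorsen, Sato, Beaumont, Drummond, Nguyen, Kapoor and Delgado, by ranking points (lower first): Fontaine and Halvorsen (517 pts) before Sato (1877 pts) before Beaumont and Drummond (7294 pts) before Nguyen, Kapoor and Delgado (8671 pts).
Fontaine and Halvorsen are each Tour Winner, so the next rule applies.
Among Fontaine and Halvorsen, by world ranking (higher first): Fontaine (203) before Halvorsen (114).
Beaumont and Drummond are each Grand Slam Winner, so the next rule applies.
Among Beaumont and Drummond, by world ranking (higher first): Beaumont (154) before Drummond (42).
Nguyen, Kapoor and Delgado are each Grand Slam Winner, so the next rule applies.
Among Nguyen, Kapoor and Delgado, by world ranking (higher first): Nguyen (186) before Kapoor (90) before Delgado (4).
Order: Marino, Fontaine, Halvorsen, Sato, Beaumont, Drummond, Nguyen, Kapoor, Delgado. So position 4.

4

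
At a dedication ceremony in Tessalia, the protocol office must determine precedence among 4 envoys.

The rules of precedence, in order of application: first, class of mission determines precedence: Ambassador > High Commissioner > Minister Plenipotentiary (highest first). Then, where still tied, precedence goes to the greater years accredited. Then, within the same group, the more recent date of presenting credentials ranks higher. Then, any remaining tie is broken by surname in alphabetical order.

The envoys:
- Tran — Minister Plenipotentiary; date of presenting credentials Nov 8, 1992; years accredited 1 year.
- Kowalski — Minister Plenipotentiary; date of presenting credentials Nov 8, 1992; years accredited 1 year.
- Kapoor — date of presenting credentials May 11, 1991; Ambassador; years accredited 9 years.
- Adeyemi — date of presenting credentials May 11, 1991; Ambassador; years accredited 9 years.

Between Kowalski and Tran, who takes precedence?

By class of mission: Adeyemi and Kapoor (Ambassador); then Kowalski and Tran (Minister Plenipotentiary).
Adeyemi and Kapoor both have years accredited 9 years, so the next rule applies.
Adeyemi and Kapoor both have date of presenting credentials May 11, 1991, so the next rule applies.
Among Adeyemi and Kapoor, alphabetically by surname: Adeyemi before Kapoor.
Kowalski and Tran both have years accredited 1 year, so the next rule applies.
Kowalski and Tran both have date of presenting credentials Nov 8, 1992, so the next rule applies.
Among Kowalski and Tran, alphabetically by surname: Kowalski before Tran.
So Kowalski takes precedence.

Kowalski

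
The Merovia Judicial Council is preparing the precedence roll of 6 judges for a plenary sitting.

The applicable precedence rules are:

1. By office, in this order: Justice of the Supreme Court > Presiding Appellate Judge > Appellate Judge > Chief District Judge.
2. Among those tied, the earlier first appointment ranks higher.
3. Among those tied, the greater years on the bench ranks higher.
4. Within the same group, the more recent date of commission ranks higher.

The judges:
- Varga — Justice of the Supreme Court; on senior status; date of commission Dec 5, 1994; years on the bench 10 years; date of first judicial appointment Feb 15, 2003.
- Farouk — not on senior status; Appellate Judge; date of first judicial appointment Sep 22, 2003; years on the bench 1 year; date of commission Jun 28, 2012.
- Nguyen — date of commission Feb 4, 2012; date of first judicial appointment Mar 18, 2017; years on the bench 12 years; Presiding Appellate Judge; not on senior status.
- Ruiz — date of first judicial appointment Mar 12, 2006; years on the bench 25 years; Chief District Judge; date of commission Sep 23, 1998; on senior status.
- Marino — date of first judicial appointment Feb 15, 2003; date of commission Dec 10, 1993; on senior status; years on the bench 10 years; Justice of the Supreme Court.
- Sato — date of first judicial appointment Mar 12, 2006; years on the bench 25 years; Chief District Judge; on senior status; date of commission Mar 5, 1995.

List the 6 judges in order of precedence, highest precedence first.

By office: Varga and Marino (Justice of the Supreme Court); then Nguyen (Presiding Appellate Judge); then Farouk (Appellate Judge); then Ruiz and Sato (Chief District Judge).
Varga and Marino both have date of first judicial appointment Feb 15, 2003, so the next rule applies.
Varga and Marino both have years on the bench 10 years, so the next rule applies.
Among Varga and Marino, by date of commission (later first): Varga (Dec 5, 1994) before Marino (Dec 10, 1993).
Ruiz and Sato both have date of first judicial appointment Mar 12, 2006, so the next rule applies.
Ruiz and Sato both have years on the bench 25 years, so the next rule applies.
Among Ruiz and Sato, by date of commission (later first): Ruiz (Sep 23, 1998) before Sato (Mar 5, 1995).
Full order: Varga, Marino, Nguyen, Farouk, Ruiz, Sato.

Varga, Marino, Nguyen, Farouk, Ruiz, Sato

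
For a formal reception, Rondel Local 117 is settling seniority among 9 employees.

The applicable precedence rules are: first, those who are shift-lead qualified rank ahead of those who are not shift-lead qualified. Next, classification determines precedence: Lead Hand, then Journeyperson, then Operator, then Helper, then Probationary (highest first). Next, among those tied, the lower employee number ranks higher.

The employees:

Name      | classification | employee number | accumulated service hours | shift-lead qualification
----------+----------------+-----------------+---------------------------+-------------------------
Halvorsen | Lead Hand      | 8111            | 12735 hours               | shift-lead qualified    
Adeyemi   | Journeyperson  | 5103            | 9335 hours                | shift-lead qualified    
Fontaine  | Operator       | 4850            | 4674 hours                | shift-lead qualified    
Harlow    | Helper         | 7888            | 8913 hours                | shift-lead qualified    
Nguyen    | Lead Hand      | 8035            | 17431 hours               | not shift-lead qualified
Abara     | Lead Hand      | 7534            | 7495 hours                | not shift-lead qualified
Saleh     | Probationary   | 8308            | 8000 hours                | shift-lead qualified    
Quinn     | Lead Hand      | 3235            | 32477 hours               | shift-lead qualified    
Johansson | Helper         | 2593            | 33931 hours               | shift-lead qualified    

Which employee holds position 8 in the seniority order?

Abara

By the first rule: Quinn, Halvorsen, Adeyemi, Fontaine, Johansson, Harlow and Saleh (each shift-lead qualified); then Abara and Nguyen (both not shift-lead qualified).
Among Quinn, Halvorsen, Adeyemi, Fontaine, Johansson, Harlow and Saleh, by classification: Quinn and Halvorsen (Lead Hand) before Adeyemi (Journeyperson) before Fontaine (Operator) before Johansson and Harlow (Helper) before Saleh (Probationary).
Among Quinn and Halvorsen, by employee number (lower first): Quinn (3235) before Halvorsen (8111).
Among Johansson and Harlow, by employee number (lower first): Johansson (2593) before Harlow (7888).
Abara and Nguyen are each Lead Hand, so the next rule applies.
Among Abara and Nguyen, by employee number (lower first): Abara (7534) before Nguyen (8035).
Order: Quinn, Halvorsen, Adeyemi, Fontaine, Johansson, Harlow, Saleh, Abara, Nguyen.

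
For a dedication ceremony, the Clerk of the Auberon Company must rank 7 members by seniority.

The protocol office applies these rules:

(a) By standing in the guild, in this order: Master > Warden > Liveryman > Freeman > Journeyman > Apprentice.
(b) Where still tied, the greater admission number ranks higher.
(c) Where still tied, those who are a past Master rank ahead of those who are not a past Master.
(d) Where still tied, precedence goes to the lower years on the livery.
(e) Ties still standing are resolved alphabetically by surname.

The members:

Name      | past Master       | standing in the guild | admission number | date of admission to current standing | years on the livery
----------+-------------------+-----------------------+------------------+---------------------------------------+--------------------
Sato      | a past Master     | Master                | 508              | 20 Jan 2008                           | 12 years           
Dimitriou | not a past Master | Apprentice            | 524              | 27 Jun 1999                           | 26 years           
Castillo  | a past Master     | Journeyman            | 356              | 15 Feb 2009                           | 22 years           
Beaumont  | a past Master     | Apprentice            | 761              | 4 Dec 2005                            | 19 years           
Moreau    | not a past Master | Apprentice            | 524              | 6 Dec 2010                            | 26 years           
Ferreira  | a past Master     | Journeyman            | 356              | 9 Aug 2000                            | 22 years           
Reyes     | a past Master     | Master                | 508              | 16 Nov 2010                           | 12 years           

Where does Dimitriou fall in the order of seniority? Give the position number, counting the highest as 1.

By standing in the guild: Reyes and Sato (Master); then Castillo and Ferreira (Journeyman); then Beaumont, Dimitriou and Moreau (Apprentice).
Reyes and Sato both have admission number 508, so the next rule applies.
Reyes and Sato are each a past Master, so the next rule applies.
Reyes and Sato both have years on the livery 12 years, so the next rule applies.
Among Reyes and Sato, alphabetically by surname: Reyes before Sato.
Castillo and Ferreira both have admission number 356, so the next rule applies.
Castillo and Ferreira are each a past Master, so the next rule applies.
Castillo and Ferreira both have years on the livery 22 years, so the next rule applies.
Among Castillo and Ferreira, alphabetically by surname: Castillo before Ferreira.
Among Beaumont, Dimitriou and Moreau, by admission number (higher first): Beaumont (761) before Dimitriou and Moreau (524).
Dimitriou and Moreau are each not a past Master, so the next rule applies.
Dimitriou and Moreau both have years on the livery 26 years, so the next rule applies.
Among Dimitriou and Moreau, alphabetically by surname: Dimitriou before Moreau.
Order: Reyes, Sato, Castillo, Ferreira, Beaumont, Dimitriou, Moreau. So position 6.

6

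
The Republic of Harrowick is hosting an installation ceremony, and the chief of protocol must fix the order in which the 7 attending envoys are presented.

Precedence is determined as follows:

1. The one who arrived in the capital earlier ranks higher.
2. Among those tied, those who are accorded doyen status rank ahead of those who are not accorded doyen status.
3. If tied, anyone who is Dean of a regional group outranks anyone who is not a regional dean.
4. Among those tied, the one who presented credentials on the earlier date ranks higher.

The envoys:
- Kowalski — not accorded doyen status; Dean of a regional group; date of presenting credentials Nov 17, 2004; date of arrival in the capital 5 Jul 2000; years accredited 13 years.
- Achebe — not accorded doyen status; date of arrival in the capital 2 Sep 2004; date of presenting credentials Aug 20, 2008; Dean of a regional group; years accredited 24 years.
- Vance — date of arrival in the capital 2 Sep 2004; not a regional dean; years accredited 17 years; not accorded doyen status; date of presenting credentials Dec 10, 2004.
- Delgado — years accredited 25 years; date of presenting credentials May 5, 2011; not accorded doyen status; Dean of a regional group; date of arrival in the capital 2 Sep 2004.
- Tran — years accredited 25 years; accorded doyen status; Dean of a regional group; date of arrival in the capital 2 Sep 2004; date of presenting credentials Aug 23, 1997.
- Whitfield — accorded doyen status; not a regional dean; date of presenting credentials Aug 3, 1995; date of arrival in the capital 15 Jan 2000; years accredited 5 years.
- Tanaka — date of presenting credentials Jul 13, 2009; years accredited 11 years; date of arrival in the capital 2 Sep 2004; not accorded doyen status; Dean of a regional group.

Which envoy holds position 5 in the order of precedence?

Tanaka

By date of arrival in the capital (earlier first): Whitfield (15 Jan 2000); then Kowalski (5 Jul 2000); then Tran, Achebe, Tanaka, Delgado and Vance (each 2 Sep 2004).
Among Tran, Achebe, Tanaka, Delgado and Vance, accorded doyen status before not accorded doyen status: Tran (accorded doyen status) before Achebe, Tanaka, Delgado and Vance (not accorded doyen status).
Among Achebe, Tanaka, Delgado and Vance, Dean of a regional group before not a regional dean: Achebe, Tanaka and Delgado (Dean of a regional group) before Vance (not a regional dean).
Among Achebe, Tanaka and Delgado, by date of presenting credentials (earlier first): Achebe (Aug 20, 2008) before Tanaka (Jul 13, 2009) before Delgado (May 5, 2011).
Order: Whitfield, Kowalski, Tran, Achebe, Tanaka, Delgado, Vance.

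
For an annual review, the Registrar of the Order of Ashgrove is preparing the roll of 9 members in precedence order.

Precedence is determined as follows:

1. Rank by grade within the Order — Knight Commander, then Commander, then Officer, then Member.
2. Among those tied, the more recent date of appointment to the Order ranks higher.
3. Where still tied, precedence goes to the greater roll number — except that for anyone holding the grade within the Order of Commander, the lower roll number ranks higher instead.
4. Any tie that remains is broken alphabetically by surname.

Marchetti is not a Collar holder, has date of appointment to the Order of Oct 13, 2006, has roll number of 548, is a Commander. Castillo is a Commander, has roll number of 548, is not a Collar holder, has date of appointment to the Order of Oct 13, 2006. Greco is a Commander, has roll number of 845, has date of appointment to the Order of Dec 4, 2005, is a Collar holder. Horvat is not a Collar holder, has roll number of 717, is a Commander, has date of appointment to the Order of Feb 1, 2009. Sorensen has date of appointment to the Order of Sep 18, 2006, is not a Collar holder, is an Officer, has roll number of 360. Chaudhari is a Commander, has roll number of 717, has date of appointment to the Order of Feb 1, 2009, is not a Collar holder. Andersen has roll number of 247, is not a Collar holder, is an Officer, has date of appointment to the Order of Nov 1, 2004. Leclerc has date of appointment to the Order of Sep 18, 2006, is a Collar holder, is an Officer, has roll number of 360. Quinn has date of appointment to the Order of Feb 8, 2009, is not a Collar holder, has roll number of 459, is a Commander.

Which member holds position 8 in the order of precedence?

Sorensen

By grade within the Order: Quinn, Chaudhari, Horvat, Castillo, Marchetti and Greco (Commander); then Leclerc, Sorensen and Andersen (Officer).
Among Quinn, Chaudhari, Horvat, Castillo, Marchetti and Greco, by date of appointment to the Order (later first): Quinn (Feb 8, 2009) before Chaudhari and Horvat (Feb 1, 2009) before Castillo and Marchetti (Oct 13, 2006) before Greco (Dec 4, 2005).
Chaudhari and Horvat both have roll number 717, so the next rule applies.
Among Chaudhari and Horvat, alphabetically by surname: Chaudhari before Horvat.
Castillo and Marchetti both have roll number 548, so the next rule applies.
Among Castillo and Marchetti, alphabetically by surname: Castillo before Marchetti.
Among Leclerc, Sorensen and Andersen, by date of appointment to the Order (later first): Leclerc and Sorensen (Sep 18, 2006) before Andersen (Nov 1, 2004).
Leclerc and Sorensen both have roll number 360, so the next rule applies.
Among Leclerc and Sorensen, alphabetically by surname: Leclerc before Sorensen.
Order: Quinn, Chaudhari, Horvat, Castillo, Marchetti, Greco, Leclerc, Sorensen, Andersen.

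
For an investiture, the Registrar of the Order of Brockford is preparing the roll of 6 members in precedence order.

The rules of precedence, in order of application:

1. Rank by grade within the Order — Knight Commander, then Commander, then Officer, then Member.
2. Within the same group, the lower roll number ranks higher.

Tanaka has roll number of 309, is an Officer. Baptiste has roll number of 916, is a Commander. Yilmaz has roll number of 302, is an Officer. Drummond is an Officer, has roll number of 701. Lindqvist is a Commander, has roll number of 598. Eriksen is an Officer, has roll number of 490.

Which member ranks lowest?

Drummond

By grade within the Order: Lindqvist and Baptiste (Commander); then Yilmaz, Tanaka, Eriksen and Drummond (Officer).
Among Lindqvist and Baptiste, by roll number (lower first): Lindqvist (598) before Baptiste (916).
Among Yilmaz, Tanaka, Eriksen and Drummond, by roll number (lower first): Yilmaz (302) before Tanaka (309) before Eriksen (490) before Drummond (701).
Order: Lindqvist, Baptiste, Yilmaz, Tanaka, Eriksen, Drummond.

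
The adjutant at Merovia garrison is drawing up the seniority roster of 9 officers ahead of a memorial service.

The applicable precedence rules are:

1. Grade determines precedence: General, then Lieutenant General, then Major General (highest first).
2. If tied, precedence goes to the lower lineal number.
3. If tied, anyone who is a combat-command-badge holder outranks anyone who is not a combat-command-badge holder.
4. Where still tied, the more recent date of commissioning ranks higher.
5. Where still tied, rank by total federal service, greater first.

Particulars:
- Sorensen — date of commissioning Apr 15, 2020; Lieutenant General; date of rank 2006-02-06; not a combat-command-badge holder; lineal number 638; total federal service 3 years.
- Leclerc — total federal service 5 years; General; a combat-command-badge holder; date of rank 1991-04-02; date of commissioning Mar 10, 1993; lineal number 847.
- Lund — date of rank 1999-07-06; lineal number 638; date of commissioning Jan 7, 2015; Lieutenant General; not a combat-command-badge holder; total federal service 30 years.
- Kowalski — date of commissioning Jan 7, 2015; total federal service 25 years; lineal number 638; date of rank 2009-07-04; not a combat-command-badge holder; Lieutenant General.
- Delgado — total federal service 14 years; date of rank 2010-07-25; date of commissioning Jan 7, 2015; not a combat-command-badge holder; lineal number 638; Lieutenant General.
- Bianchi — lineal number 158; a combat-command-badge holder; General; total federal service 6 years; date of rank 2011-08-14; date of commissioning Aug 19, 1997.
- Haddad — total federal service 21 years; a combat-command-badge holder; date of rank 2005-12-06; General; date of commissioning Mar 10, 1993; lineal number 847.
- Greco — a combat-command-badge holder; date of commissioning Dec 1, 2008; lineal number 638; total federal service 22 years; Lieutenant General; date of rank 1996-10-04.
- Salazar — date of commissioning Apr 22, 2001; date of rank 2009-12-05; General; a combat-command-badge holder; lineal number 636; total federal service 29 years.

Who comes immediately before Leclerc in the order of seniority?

Haddad

By grade: Bianchi, Salazar, Haddad and Leclerc (General); then Greco, Sorensen, Lund, Kowalski and Delgado (Lieutenant General).
Among Bianchi, Salazar, Haddad and Leclerc, by lineal number (lower first): Bianchi (158) before Salazar (636) before Haddad and Leclerc (847).
Haddad and Leclerc are each a combat-command-badge holder, so the next rule applies.
Haddad and Leclerc both have date of commissioning Mar 10, 1993, so the next rule applies.
Among Haddad and Leclerc, by total federal service (higher first): Haddad (21 years) before Leclerc (5 years).
Greco, Sorensen, Lund, Kowalski and Delgado all have lineal number 638, so the next rule applies.
Among Greco, Sorensen, Lund, Kowalski and Delgado, a combat-command-badge holder before not a combat-command-badge holder: Greco (a combat-command-badge holder) before Sorensen, Lund, Kowalski and Delgado (not a combat-command-badge holder).
Among Sorensen, Lund, Kowalski and Delgado, by date of commissioning (later first): Sorensen (Apr 15, 2020) before Lund, Kowalski and Delgado (Jan 7, 2015).
Among Lund, Kowalski and Delgado, by total federal service (higher first): Lund (30 years) before Kowalski (25 years) before Delgado (14 years).
Order: Bianchi, Salazar, Haddad, Leclerc, Greco, Sorensen, Lund, Kowalski, Delgado.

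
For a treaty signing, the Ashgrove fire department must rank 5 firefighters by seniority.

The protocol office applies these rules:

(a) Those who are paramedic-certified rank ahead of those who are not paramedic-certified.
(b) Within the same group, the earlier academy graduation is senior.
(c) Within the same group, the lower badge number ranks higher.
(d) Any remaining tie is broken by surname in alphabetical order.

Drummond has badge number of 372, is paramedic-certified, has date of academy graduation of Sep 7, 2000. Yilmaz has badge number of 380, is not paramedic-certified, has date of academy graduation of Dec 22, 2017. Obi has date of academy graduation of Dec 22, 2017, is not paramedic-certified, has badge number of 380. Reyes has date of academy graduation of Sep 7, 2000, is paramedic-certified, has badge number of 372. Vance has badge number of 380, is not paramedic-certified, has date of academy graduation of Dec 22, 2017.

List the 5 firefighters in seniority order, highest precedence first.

By the first rule: Drummond and Reyes (both paramedic-certified); then Obi, Vance and Yilmaz (each not paramedic-certified).
Drummond and Reyes both have date of academy graduation Sep 7, 2000, so the next rule applies.
Drummond and Reyes both have badge number 372, so the next rule applies.
Among Drummond and Reyes, alphabetically by surname: Drummond before Reyes.
Obi, Vance and Yilmaz all have date of academy graduation Dec 22, 2017, so the next rule applies.
Obi, Vance and Yilmaz all have badge number 380, so the next rule applies.
Among Obi, Vance and Yilmaz, alphabetically by surname: Obi before Vance before Yilmaz.
Full order: Drummond, Reyes, Obi, Vance, Yilmaz.

Drummond, Reyes, Obi, Vance, Yilmaz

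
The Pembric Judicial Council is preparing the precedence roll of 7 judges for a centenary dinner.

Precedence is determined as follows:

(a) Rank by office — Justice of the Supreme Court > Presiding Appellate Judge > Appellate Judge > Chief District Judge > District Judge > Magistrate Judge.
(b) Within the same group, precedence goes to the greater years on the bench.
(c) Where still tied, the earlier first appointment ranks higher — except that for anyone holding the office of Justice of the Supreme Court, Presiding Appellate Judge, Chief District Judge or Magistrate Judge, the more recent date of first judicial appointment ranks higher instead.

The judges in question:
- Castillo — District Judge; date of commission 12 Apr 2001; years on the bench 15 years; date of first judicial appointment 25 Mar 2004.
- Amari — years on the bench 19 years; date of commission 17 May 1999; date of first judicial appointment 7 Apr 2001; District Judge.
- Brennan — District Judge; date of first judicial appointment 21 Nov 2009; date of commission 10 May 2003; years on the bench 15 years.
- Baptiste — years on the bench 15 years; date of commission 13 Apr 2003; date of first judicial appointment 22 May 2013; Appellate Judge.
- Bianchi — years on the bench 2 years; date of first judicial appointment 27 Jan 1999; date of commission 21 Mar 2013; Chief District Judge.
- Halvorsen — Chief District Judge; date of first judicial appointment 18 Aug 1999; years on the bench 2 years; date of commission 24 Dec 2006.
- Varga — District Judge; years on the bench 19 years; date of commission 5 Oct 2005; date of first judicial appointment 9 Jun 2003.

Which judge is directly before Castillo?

By office: Baptiste (Appellate Judge); then Halvorsen and Bianchi (Chief District Judge); then Amari, Varga, Castillo and Brennan (District Judge).
Halvorsen and Bianchi both have years on the bench 2 years, so the next rule applies.
Among Halvorsen and Bianchi, by date of first judicial appointment (later first) (reversed rule for this group): Halvorsen (18 Aug 1999) before Bianchi (27 Jan 1999).
Among Amari, Varga, Castillo and Brennan, by years on the bench (higher first): Amari and Varga (19 years) before Castillo and Brennan (15 years).
Among Amari and Varga, by date of first judicial appointment (earlier first): Amari (7 Apr 2001) before Varga (9 Jun 2003).
Among Castillo and Brennan, by date of first judicial appointment (earlier first): Castillo (25 Mar 2004) before Brennan (21 Nov 2009).
Order: Baptiste, Halvorsen, Bianchi, Amari, Varga, Castillo, Brennan.

Varga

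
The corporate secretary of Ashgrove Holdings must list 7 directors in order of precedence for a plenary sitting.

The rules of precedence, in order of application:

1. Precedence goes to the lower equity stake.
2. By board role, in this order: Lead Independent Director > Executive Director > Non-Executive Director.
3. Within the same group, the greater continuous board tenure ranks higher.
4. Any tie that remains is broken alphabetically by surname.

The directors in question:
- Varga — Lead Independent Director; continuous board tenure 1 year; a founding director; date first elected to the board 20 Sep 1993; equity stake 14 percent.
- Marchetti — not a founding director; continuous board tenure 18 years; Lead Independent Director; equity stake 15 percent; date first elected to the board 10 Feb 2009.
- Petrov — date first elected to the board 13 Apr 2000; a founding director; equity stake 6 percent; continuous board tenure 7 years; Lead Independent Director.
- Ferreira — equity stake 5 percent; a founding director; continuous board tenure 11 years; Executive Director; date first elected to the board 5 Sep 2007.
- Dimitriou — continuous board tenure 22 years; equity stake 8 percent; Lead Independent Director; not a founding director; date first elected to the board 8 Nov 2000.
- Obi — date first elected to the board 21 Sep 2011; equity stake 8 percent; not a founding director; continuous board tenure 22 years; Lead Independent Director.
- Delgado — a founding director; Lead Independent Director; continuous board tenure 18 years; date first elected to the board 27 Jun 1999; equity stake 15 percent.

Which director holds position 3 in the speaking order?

Dimitriou

By equity stake (lower first): Ferreira (5 percent); then Petrov (6 percent); then Dimitriou and Obi (both 8 percent); then Varga (14 percent); then Delgado and Marchetti (both 15 percent).
Dimitriou and Obi are each Lead Independent Director, so the next rule applies.
Dimitriou and Obi both have continuous board tenure 22 years, so the next rule applies.
Among Dimitriou and Obi, alphabetically by surname: Dimitriou before Obi.
Delgado and Marchetti are each Lead Independent Director, so the next rule applies.
Delgado and Marchetti both have continuous board tenure 18 years, so the next rule applies.
Among Delgado and Marchetti, alphabetically by surname: Delgado before Marchetti.
Order: Ferreira, Petrov, Dimitriou, Obi, Varga, Delgado, Marchetti.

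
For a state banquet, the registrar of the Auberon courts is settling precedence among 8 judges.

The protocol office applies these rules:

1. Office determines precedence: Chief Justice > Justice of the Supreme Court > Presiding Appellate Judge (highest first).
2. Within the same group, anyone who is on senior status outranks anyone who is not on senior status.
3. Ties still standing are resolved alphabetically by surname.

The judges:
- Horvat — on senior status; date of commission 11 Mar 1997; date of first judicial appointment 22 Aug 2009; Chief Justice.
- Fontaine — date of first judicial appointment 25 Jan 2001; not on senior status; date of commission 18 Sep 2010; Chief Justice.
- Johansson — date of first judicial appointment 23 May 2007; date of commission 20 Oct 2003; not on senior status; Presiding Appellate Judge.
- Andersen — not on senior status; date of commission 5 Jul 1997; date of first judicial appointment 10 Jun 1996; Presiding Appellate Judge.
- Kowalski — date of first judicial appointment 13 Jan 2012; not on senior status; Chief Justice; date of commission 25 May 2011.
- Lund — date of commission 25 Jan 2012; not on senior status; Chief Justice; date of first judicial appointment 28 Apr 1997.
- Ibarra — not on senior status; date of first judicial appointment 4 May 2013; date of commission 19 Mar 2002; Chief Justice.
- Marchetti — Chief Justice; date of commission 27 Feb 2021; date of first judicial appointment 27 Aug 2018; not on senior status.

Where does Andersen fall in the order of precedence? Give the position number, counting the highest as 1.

7

By office: Horvat, Fontaine, Ibarra, Kowalski, Lund and Marchetti (Chief Justice); then Andersen and Johansson (Presiding Appellate Judge).
Among Horvat, Fontaine, Ibarra, Kowalski, Lund and Marchetti, on senior status before not on senior status: Horvat (on senior status) before Fontaine, Ibarra, Kowalski, Lund and Marchetti (not on senior status).
Among Fontaine, Ibarra, Kowalski, Lund and Marchetti, alphabetically by surname: Fontaine before Ibarra before Kowalski before Lund before Marchetti.
Andersen and Johansson are each not on senior status, so the next rule applies.
Among Andersen and Johansson, alphabetically by surname: Andersen before Johansson.
Order: Horvat, Fontaine, Ibarra, Kowalski, Lund, Marchetti, Andersen, Johansson. So position 7.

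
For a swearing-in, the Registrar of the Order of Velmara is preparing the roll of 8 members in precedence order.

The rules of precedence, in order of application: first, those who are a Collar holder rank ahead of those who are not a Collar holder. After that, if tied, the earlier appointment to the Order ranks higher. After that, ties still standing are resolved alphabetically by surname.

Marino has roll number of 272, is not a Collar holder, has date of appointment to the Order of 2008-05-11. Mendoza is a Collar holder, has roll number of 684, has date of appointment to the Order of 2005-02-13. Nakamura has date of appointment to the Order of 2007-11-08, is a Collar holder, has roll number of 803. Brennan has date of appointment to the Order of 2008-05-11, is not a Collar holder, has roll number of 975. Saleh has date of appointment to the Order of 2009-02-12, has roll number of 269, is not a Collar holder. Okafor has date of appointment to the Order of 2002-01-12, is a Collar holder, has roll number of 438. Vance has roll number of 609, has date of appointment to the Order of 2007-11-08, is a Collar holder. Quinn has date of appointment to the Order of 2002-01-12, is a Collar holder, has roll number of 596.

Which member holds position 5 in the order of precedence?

Vance

By the first rule: Okafor, Quinn, Mendoza, Nakamura and Vance (each a Collar holder); then Brennan, Marino and Saleh (each not a Collar holder).
Among Okafor, Quinn, Mendoza, Nakamura and Vance, by date of appointment to the Order (earlier first): Okafor and Quinn (2002-01-12) before Mendoza (2005-02-13) before Nakamura and Vance (2007-11-08).
Among Okafor and Quinn, alphabetically by surname: Okafor before Quinn.
Among Nakamura and Vance, alphabetically by surname: Nakamura before Vance.
Among Brennan, Marino and Saleh, by date of appointment to the Order (earlier first): Brennan and Marino (2008-05-11) before Saleh (2009-02-12).
Among Brennan and Marino, alphabetically by surname: Brennan before Marino.
Order: Okafor, Quinn, Mendoza, Nakamura, Vance, Brennan, Marino, Saleh.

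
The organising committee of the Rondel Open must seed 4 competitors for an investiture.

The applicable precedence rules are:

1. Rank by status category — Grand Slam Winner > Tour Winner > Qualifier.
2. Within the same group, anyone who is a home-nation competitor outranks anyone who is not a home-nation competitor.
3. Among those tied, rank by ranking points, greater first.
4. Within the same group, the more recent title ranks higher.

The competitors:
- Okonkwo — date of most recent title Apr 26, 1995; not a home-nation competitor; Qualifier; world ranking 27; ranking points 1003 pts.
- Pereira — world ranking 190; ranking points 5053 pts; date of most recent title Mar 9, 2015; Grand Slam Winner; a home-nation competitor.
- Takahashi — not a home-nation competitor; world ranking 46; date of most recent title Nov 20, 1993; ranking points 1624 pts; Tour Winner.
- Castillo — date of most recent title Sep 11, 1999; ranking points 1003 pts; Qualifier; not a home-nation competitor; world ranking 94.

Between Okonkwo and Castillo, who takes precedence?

Castillo

By status category: Pereira (Grand Slam Winner); then Takahashi (Tour Winner); then Castillo and Okonkwo (Qualifier).
Castillo and Okonkwo are each not a home-nation competitor, so the next rule applies.
Castillo and Okonkwo both have ranking points 1003 pts, so the next rule applies.
Among Castillo and Okonkwo, by date of most recent title (later first): Castillo (Sep 11, 1999) before Okonkwo (Apr 26, 1995).
So Castillo takes precedence.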